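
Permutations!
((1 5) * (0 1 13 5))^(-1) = (0 1)(5 13)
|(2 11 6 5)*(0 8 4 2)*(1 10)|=|(0 8 4 2 11 6 5)(1 10)|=14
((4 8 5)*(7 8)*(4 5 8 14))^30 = (14)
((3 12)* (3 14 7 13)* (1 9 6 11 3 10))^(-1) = (1 10 13 7 14 12 3 11 6 9)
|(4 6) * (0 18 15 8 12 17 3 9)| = |(0 18 15 8 12 17 3 9)(4 6)| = 8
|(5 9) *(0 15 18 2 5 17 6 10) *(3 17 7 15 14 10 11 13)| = 30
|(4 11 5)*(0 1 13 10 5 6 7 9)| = |(0 1 13 10 5 4 11 6 7 9)| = 10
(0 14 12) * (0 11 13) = (0 14 12 11 13) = [14, 1, 2, 3, 4, 5, 6, 7, 8, 9, 10, 13, 11, 0, 12]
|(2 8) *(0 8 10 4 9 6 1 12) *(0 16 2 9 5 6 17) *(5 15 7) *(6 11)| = 44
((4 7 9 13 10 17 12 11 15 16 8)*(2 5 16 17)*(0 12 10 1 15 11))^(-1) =(0 12)(1 13 9 7 4 8 16 5 2 10 17 15)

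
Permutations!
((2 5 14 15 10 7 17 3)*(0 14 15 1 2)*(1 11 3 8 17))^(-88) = (17)(1 5 10)(2 15 7)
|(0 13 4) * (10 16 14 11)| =|(0 13 4)(10 16 14 11)| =12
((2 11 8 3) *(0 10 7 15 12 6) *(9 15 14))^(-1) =(0 6 12 15 9 14 7 10)(2 3 8 11)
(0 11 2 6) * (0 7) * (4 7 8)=[11, 1, 6, 3, 7, 5, 8, 0, 4, 9, 10, 2]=(0 11 2 6 8 4 7)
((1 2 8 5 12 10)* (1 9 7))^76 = ((1 2 8 5 12 10 9 7))^76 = (1 12)(2 10)(5 7)(8 9)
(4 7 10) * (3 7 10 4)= (3 7 4 10)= [0, 1, 2, 7, 10, 5, 6, 4, 8, 9, 3]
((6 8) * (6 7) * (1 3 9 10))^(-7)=((1 3 9 10)(6 8 7))^(-7)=(1 3 9 10)(6 7 8)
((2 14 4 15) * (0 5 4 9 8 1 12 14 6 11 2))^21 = ((0 5 4 15)(1 12 14 9 8)(2 6 11))^21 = (0 5 4 15)(1 12 14 9 8)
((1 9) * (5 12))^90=(12)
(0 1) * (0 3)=[1, 3, 2, 0]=(0 1 3)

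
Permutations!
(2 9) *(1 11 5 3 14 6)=[0, 11, 9, 14, 4, 3, 1, 7, 8, 2, 10, 5, 12, 13, 6]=(1 11 5 3 14 6)(2 9)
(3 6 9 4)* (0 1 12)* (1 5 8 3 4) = [5, 12, 2, 6, 4, 8, 9, 7, 3, 1, 10, 11, 0] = (0 5 8 3 6 9 1 12)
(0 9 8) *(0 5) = (0 9 8 5) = [9, 1, 2, 3, 4, 0, 6, 7, 5, 8]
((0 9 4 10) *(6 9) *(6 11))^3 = ((0 11 6 9 4 10))^3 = (0 9)(4 11)(6 10)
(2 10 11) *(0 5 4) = (0 5 4)(2 10 11) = [5, 1, 10, 3, 0, 4, 6, 7, 8, 9, 11, 2]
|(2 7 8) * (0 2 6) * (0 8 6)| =|(0 2 7 6 8)| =5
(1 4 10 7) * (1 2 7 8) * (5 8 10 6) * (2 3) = (10)(1 4 6 5 8)(2 7 3) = [0, 4, 7, 2, 6, 8, 5, 3, 1, 9, 10]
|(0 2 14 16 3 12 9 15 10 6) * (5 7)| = 10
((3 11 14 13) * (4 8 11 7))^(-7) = ((3 7 4 8 11 14 13))^(-7) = (14)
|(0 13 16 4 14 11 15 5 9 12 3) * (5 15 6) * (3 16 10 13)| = 8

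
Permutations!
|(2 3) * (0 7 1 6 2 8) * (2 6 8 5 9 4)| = 20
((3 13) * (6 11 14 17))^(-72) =(17)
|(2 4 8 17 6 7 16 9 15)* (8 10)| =10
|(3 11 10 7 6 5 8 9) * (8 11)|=15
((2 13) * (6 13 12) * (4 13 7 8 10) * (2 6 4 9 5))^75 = ((2 12 4 13 6 7 8 10 9 5))^75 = (2 7)(4 10)(5 6)(8 12)(9 13)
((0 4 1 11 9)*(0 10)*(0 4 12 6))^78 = ((0 12 6)(1 11 9 10 4))^78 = (12)(1 10 11 4 9)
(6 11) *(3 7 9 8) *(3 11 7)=[0, 1, 2, 3, 4, 5, 7, 9, 11, 8, 10, 6]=(6 7 9 8 11)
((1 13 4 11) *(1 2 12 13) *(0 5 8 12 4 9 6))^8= ((0 5 8 12 13 9 6)(2 4 11))^8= (0 5 8 12 13 9 6)(2 11 4)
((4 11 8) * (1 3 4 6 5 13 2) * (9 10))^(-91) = (1 2 13 5 6 8 11 4 3)(9 10)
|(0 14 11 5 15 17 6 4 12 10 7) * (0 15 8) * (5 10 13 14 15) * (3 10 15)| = 24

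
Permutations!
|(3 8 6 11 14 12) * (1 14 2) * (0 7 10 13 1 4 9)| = 14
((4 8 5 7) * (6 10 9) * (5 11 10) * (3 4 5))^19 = (3 9 11 4 6 10 8)(5 7)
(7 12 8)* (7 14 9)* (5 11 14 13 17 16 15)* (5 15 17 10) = (5 11 14 9 7 12 8 13 10)(16 17) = [0, 1, 2, 3, 4, 11, 6, 12, 13, 7, 5, 14, 8, 10, 9, 15, 17, 16]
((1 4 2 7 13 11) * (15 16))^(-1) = (1 11 13 7 2 4)(15 16)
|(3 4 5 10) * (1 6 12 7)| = 4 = |(1 6 12 7)(3 4 5 10)|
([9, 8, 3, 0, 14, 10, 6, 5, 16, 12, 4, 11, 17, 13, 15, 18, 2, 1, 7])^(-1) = (0 3 2 16 8 1 17 12 9)(4 10 5 7 18 15 14)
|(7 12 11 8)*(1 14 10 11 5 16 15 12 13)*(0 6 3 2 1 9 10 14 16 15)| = 6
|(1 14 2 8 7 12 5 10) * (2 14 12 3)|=|(14)(1 12 5 10)(2 8 7 3)|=4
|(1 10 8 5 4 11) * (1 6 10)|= 6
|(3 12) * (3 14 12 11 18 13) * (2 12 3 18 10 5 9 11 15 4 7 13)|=36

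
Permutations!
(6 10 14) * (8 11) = (6 10 14)(8 11) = [0, 1, 2, 3, 4, 5, 10, 7, 11, 9, 14, 8, 12, 13, 6]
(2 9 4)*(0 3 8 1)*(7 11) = (0 3 8 1)(2 9 4)(7 11) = [3, 0, 9, 8, 2, 5, 6, 11, 1, 4, 10, 7]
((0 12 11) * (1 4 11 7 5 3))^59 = ((0 12 7 5 3 1 4 11))^59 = (0 5 4 12 3 11 7 1)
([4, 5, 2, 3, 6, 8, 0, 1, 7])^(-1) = (0 6 4)(1 7 8 5)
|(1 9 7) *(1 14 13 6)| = |(1 9 7 14 13 6)| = 6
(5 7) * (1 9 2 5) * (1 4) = (1 9 2 5 7 4) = [0, 9, 5, 3, 1, 7, 6, 4, 8, 2]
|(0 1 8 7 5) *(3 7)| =6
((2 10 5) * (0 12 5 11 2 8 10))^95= ((0 12 5 8 10 11 2))^95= (0 10 12 11 5 2 8)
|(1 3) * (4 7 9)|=|(1 3)(4 7 9)|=6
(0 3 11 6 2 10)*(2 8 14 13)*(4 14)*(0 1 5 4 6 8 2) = (0 3 11 8 6 2 10 1 5 4 14 13) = [3, 5, 10, 11, 14, 4, 2, 7, 6, 9, 1, 8, 12, 0, 13]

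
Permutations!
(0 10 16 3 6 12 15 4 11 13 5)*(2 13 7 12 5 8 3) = [10, 1, 13, 6, 11, 0, 5, 12, 3, 9, 16, 7, 15, 8, 14, 4, 2] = (0 10 16 2 13 8 3 6 5)(4 11 7 12 15)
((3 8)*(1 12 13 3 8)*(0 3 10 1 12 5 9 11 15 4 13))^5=(0 12 3)(1 4 9 10 15 5 13 11)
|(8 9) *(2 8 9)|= |(9)(2 8)|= 2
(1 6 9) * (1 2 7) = (1 6 9 2 7) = [0, 6, 7, 3, 4, 5, 9, 1, 8, 2]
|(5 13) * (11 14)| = 2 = |(5 13)(11 14)|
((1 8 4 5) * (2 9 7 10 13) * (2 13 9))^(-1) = ((13)(1 8 4 5)(7 10 9))^(-1) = (13)(1 5 4 8)(7 9 10)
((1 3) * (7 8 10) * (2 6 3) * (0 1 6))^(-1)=(0 2 1)(3 6)(7 10 8)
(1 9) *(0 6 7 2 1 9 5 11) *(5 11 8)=[6, 11, 1, 3, 4, 8, 7, 2, 5, 9, 10, 0]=(0 6 7 2 1 11)(5 8)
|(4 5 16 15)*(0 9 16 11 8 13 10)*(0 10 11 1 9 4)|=|(0 4 5 1 9 16 15)(8 13 11)|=21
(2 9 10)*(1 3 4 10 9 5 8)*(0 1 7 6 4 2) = [1, 3, 5, 2, 10, 8, 4, 6, 7, 9, 0] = (0 1 3 2 5 8 7 6 4 10)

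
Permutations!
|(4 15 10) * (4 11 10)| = 2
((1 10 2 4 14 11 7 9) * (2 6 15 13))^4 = ((1 10 6 15 13 2 4 14 11 7 9))^4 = (1 13 11 10 2 7 6 4 9 15 14)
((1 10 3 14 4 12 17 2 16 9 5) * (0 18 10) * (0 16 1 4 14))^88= (18)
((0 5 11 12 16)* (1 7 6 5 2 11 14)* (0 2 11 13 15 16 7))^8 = (16)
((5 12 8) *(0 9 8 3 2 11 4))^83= (0 8 12 2 4 9 5 3 11)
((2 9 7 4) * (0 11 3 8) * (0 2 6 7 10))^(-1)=(0 10 9 2 8 3 11)(4 7 6)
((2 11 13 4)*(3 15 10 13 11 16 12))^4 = ((2 16 12 3 15 10 13 4))^4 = (2 15)(3 4)(10 16)(12 13)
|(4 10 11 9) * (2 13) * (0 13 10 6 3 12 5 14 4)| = |(0 13 2 10 11 9)(3 12 5 14 4 6)| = 6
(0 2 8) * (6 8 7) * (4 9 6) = (0 2 7 4 9 6 8) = [2, 1, 7, 3, 9, 5, 8, 4, 0, 6]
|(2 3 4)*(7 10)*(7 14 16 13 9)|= |(2 3 4)(7 10 14 16 13 9)|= 6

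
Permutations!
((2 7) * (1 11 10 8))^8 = (11)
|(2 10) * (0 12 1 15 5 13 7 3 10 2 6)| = |(0 12 1 15 5 13 7 3 10 6)| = 10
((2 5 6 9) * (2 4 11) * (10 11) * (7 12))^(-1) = ((2 5 6 9 4 10 11)(7 12))^(-1) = (2 11 10 4 9 6 5)(7 12)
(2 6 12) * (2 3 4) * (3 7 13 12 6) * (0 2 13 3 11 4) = (0 2 11 4 13 12 7 3) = [2, 1, 11, 0, 13, 5, 6, 3, 8, 9, 10, 4, 7, 12]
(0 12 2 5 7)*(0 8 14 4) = (0 12 2 5 7 8 14 4) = [12, 1, 5, 3, 0, 7, 6, 8, 14, 9, 10, 11, 2, 13, 4]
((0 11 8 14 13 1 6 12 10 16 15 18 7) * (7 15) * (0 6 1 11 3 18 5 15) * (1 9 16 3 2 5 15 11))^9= ((0 2 5 11 8 14 13 1 9 16 7 6 12 10 3 18))^9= (0 16 5 6 8 10 13 18 9 2 7 11 12 14 3 1)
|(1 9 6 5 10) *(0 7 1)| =7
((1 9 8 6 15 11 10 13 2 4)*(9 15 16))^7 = ((1 15 11 10 13 2 4)(6 16 9 8))^7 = (6 8 9 16)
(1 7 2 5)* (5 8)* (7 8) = (1 8 5)(2 7) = [0, 8, 7, 3, 4, 1, 6, 2, 5]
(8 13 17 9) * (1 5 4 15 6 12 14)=(1 5 4 15 6 12 14)(8 13 17 9)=[0, 5, 2, 3, 15, 4, 12, 7, 13, 8, 10, 11, 14, 17, 1, 6, 16, 9]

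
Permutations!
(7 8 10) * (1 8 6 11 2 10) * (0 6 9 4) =[6, 8, 10, 3, 0, 5, 11, 9, 1, 4, 7, 2] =(0 6 11 2 10 7 9 4)(1 8)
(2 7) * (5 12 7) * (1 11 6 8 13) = [0, 11, 5, 3, 4, 12, 8, 2, 13, 9, 10, 6, 7, 1] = (1 11 6 8 13)(2 5 12 7)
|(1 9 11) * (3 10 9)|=|(1 3 10 9 11)|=5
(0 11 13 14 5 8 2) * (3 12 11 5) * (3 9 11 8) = [5, 1, 0, 12, 4, 3, 6, 7, 2, 11, 10, 13, 8, 14, 9] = (0 5 3 12 8 2)(9 11 13 14)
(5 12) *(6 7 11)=(5 12)(6 7 11)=[0, 1, 2, 3, 4, 12, 7, 11, 8, 9, 10, 6, 5]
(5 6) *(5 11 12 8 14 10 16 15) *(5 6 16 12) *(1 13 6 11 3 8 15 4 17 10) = (1 13 6 3 8 14)(4 17 10 12 15 11 5 16) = [0, 13, 2, 8, 17, 16, 3, 7, 14, 9, 12, 5, 15, 6, 1, 11, 4, 10]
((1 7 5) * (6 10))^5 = (1 5 7)(6 10)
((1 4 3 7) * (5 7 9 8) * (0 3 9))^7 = ((0 3)(1 4 9 8 5 7))^7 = (0 3)(1 4 9 8 5 7)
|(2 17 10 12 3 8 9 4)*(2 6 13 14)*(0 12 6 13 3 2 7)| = |(0 12 2 17 10 6 3 8 9 4 13 14 7)| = 13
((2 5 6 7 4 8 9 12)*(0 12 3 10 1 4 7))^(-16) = (0 6 5 2 12)(1 8 3)(4 9 10)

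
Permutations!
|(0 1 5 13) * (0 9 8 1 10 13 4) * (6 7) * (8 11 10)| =|(0 8 1 5 4)(6 7)(9 11 10 13)| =20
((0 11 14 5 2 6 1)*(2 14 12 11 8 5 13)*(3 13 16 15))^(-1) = (0 1 6 2 13 3 15 16 14 5 8)(11 12)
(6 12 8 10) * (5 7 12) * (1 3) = (1 3)(5 7 12 8 10 6) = [0, 3, 2, 1, 4, 7, 5, 12, 10, 9, 6, 11, 8]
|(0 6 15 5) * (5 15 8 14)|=|(15)(0 6 8 14 5)|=5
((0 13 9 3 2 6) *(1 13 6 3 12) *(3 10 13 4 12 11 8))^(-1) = ((0 6)(1 4 12)(2 10 13 9 11 8 3))^(-1) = (0 6)(1 12 4)(2 3 8 11 9 13 10)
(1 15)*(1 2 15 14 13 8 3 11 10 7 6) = [0, 14, 15, 11, 4, 5, 1, 6, 3, 9, 7, 10, 12, 8, 13, 2] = (1 14 13 8 3 11 10 7 6)(2 15)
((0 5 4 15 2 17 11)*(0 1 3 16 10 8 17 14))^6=((0 5 4 15 2 14)(1 3 16 10 8 17 11))^6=(1 11 17 8 10 16 3)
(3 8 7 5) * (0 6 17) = (0 6 17)(3 8 7 5) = [6, 1, 2, 8, 4, 3, 17, 5, 7, 9, 10, 11, 12, 13, 14, 15, 16, 0]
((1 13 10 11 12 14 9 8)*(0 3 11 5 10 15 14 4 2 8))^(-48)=((0 3 11 12 4 2 8 1 13 15 14 9)(5 10))^(-48)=(15)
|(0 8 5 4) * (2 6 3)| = 12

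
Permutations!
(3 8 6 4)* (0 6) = (0 6 4 3 8) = [6, 1, 2, 8, 3, 5, 4, 7, 0]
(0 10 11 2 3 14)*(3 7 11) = (0 10 3 14)(2 7 11) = [10, 1, 7, 14, 4, 5, 6, 11, 8, 9, 3, 2, 12, 13, 0]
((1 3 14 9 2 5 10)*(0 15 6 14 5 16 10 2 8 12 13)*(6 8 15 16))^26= ((0 16 10 1 3 5 2 6 14 9 15 8 12 13))^26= (0 12 15 14 2 3 10)(1 16 13 8 9 6 5)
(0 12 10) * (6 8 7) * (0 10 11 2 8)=(0 12 11 2 8 7 6)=[12, 1, 8, 3, 4, 5, 0, 6, 7, 9, 10, 2, 11]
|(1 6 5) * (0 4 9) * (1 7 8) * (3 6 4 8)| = 20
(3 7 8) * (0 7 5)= (0 7 8 3 5)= [7, 1, 2, 5, 4, 0, 6, 8, 3]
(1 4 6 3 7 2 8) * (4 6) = [0, 6, 8, 7, 4, 5, 3, 2, 1] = (1 6 3 7 2 8)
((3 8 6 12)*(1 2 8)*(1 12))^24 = ((1 2 8 6)(3 12))^24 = (12)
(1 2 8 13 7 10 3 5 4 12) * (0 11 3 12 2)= (0 11 3 5 4 2 8 13 7 10 12 1)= [11, 0, 8, 5, 2, 4, 6, 10, 13, 9, 12, 3, 1, 7]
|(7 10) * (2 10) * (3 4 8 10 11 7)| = 12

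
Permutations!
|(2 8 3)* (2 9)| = 4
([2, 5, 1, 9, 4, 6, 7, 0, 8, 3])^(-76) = (9)(0 1 6)(2 5 7)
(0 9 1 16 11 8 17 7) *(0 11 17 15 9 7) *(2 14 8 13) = [7, 16, 14, 3, 4, 5, 6, 11, 15, 1, 10, 13, 12, 2, 8, 9, 17, 0] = (0 7 11 13 2 14 8 15 9 1 16 17)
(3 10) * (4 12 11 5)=(3 10)(4 12 11 5)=[0, 1, 2, 10, 12, 4, 6, 7, 8, 9, 3, 5, 11]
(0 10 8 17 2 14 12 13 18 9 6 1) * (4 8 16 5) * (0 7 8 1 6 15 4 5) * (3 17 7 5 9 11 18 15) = (0 10 16)(1 5 9 3 17 2 14 12 13 15 4)(7 8)(11 18) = [10, 5, 14, 17, 1, 9, 6, 8, 7, 3, 16, 18, 13, 15, 12, 4, 0, 2, 11]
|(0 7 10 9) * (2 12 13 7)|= |(0 2 12 13 7 10 9)|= 7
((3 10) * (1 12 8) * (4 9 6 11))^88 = (1 12 8) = ((1 12 8)(3 10)(4 9 6 11))^88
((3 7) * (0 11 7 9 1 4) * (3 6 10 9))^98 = (0 7 10 1)(4 11 6 9)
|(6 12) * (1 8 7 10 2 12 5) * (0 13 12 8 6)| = 12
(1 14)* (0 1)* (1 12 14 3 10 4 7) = (0 12 14)(1 3 10 4 7) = [12, 3, 2, 10, 7, 5, 6, 1, 8, 9, 4, 11, 14, 13, 0]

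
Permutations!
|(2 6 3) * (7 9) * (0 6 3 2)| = |(0 6 2 3)(7 9)| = 4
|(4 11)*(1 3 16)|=|(1 3 16)(4 11)|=6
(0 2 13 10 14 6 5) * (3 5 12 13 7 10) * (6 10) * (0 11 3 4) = (0 2 7 6 12 13 4)(3 5 11)(10 14) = [2, 1, 7, 5, 0, 11, 12, 6, 8, 9, 14, 3, 13, 4, 10]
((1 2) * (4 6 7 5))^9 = ((1 2)(4 6 7 5))^9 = (1 2)(4 6 7 5)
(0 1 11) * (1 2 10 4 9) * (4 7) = (0 2 10 7 4 9 1 11) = [2, 11, 10, 3, 9, 5, 6, 4, 8, 1, 7, 0]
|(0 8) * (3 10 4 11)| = |(0 8)(3 10 4 11)| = 4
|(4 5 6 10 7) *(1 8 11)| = 15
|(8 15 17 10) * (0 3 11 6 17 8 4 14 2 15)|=11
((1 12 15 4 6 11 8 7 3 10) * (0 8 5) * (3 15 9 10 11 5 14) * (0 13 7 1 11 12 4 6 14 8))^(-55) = (15)(1 8 11 10 9 12 3 14 4)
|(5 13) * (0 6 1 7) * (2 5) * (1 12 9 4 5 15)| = |(0 6 12 9 4 5 13 2 15 1 7)| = 11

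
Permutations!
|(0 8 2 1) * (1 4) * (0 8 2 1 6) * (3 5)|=|(0 2 4 6)(1 8)(3 5)|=4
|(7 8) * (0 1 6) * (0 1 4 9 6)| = |(0 4 9 6 1)(7 8)| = 10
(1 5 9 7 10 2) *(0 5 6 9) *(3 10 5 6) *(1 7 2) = (0 6 9 2 7 5)(1 3 10) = [6, 3, 7, 10, 4, 0, 9, 5, 8, 2, 1]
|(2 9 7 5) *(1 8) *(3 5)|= |(1 8)(2 9 7 3 5)|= 10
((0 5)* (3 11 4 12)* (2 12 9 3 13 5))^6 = ((0 2 12 13 5)(3 11 4 9))^6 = (0 2 12 13 5)(3 4)(9 11)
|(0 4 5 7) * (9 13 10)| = |(0 4 5 7)(9 13 10)| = 12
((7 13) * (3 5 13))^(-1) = (3 7 13 5)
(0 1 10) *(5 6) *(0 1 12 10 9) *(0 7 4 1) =[12, 9, 2, 3, 1, 6, 5, 4, 8, 7, 0, 11, 10] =(0 12 10)(1 9 7 4)(5 6)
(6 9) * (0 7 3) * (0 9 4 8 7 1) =(0 1)(3 9 6 4 8 7) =[1, 0, 2, 9, 8, 5, 4, 3, 7, 6]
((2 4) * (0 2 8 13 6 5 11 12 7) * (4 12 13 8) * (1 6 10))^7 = ((0 2 12 7)(1 6 5 11 13 10))^7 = (0 7 12 2)(1 6 5 11 13 10)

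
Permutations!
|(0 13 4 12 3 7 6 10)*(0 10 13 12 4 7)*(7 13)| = |(13)(0 12 3)(6 7)| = 6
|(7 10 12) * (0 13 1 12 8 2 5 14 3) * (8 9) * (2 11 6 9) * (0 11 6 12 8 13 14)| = 45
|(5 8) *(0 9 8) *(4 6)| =4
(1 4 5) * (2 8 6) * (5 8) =(1 4 8 6 2 5) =[0, 4, 5, 3, 8, 1, 2, 7, 6]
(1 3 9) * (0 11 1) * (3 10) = (0 11 1 10 3 9) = [11, 10, 2, 9, 4, 5, 6, 7, 8, 0, 3, 1]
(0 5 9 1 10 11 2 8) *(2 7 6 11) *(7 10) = [5, 7, 8, 3, 4, 9, 11, 6, 0, 1, 2, 10] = (0 5 9 1 7 6 11 10 2 8)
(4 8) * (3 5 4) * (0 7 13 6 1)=[7, 0, 2, 5, 8, 4, 1, 13, 3, 9, 10, 11, 12, 6]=(0 7 13 6 1)(3 5 4 8)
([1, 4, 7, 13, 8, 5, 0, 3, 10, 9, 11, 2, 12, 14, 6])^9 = [13, 14, 8, 11, 6, 5, 3, 10, 0, 9, 1, 4, 12, 2, 7]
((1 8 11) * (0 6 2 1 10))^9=((0 6 2 1 8 11 10))^9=(0 2 8 10 6 1 11)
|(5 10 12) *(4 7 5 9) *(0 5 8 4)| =15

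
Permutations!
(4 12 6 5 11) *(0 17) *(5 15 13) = [17, 1, 2, 3, 12, 11, 15, 7, 8, 9, 10, 4, 6, 5, 14, 13, 16, 0] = (0 17)(4 12 6 15 13 5 11)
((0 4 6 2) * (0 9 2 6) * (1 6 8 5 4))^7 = (0 1 6 8 5 4)(2 9)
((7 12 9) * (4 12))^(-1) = ((4 12 9 7))^(-1) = (4 7 9 12)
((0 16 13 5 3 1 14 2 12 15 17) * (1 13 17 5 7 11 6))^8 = (0 17 16)(1 7 5 2 6 13 15 14 11 3 12)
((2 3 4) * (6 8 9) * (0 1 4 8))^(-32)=(9)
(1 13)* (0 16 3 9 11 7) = (0 16 3 9 11 7)(1 13) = [16, 13, 2, 9, 4, 5, 6, 0, 8, 11, 10, 7, 12, 1, 14, 15, 3]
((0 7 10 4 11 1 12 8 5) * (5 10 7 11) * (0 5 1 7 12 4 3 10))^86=(0 11 7 12 8)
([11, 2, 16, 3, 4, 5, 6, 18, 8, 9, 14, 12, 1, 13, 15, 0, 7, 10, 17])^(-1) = (0 15 14 10 17 18 7 16 2 1 12 11)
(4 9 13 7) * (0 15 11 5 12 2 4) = [15, 1, 4, 3, 9, 12, 6, 0, 8, 13, 10, 5, 2, 7, 14, 11] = (0 15 11 5 12 2 4 9 13 7)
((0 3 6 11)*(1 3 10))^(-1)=(0 11 6 3 1 10)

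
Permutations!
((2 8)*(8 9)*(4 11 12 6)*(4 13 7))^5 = (2 8 9)(4 7 13 6 12 11)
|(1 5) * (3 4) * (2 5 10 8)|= |(1 10 8 2 5)(3 4)|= 10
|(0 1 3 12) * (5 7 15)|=12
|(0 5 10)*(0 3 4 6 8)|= |(0 5 10 3 4 6 8)|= 7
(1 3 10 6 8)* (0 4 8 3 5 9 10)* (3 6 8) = (0 4 3)(1 5 9 10 8) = [4, 5, 2, 0, 3, 9, 6, 7, 1, 10, 8]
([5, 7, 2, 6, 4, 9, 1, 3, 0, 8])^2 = [9, 3, 2, 1, 4, 8, 7, 6, 5, 0]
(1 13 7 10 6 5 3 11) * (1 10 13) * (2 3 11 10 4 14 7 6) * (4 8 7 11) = (2 3 10)(4 14 11 8 7 13 6 5) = [0, 1, 3, 10, 14, 4, 5, 13, 7, 9, 2, 8, 12, 6, 11]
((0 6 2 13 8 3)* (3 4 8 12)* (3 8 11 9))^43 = ((0 6 2 13 12 8 4 11 9 3))^43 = (0 13 4 3 2 8 9 6 12 11)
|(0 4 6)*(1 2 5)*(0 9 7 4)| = |(1 2 5)(4 6 9 7)| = 12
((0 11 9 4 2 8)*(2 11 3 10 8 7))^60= ((0 3 10 8)(2 7)(4 11 9))^60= (11)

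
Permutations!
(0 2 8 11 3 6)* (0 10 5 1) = (0 2 8 11 3 6 10 5 1) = [2, 0, 8, 6, 4, 1, 10, 7, 11, 9, 5, 3]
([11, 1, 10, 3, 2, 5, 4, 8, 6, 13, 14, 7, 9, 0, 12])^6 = [2, 1, 0, 3, 13, 5, 9, 14, 12, 6, 11, 10, 8, 4, 7]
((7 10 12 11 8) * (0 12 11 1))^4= (0 12 1)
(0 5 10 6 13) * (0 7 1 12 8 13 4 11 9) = (0 5 10 6 4 11 9)(1 12 8 13 7) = [5, 12, 2, 3, 11, 10, 4, 1, 13, 0, 6, 9, 8, 7]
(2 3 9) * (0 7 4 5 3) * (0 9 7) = (2 9)(3 7 4 5) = [0, 1, 9, 7, 5, 3, 6, 4, 8, 2]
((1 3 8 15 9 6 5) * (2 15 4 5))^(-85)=(2 6 9 15)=((1 3 8 4 5)(2 15 9 6))^(-85)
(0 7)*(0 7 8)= (0 8)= [8, 1, 2, 3, 4, 5, 6, 7, 0]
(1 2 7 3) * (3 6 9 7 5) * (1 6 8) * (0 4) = (0 4)(1 2 5 3 6 9 7 8) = [4, 2, 5, 6, 0, 3, 9, 8, 1, 7]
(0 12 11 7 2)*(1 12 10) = (0 10 1 12 11 7 2) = [10, 12, 0, 3, 4, 5, 6, 2, 8, 9, 1, 7, 11]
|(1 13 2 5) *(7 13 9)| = 6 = |(1 9 7 13 2 5)|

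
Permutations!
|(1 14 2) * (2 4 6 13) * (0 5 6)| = 8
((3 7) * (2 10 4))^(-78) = (10) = ((2 10 4)(3 7))^(-78)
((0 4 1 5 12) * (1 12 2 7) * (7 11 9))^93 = (12)(1 11)(2 7)(5 9)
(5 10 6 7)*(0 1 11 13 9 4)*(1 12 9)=(0 12 9 4)(1 11 13)(5 10 6 7)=[12, 11, 2, 3, 0, 10, 7, 5, 8, 4, 6, 13, 9, 1]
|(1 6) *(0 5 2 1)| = 5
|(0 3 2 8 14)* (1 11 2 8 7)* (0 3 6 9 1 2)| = 30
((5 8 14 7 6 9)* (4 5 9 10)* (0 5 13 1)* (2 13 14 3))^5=(14)(0 13 3 5 1 2 8)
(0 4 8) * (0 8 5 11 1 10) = (0 4 5 11 1 10) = [4, 10, 2, 3, 5, 11, 6, 7, 8, 9, 0, 1]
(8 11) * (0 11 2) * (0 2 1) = (0 11 8 1) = [11, 0, 2, 3, 4, 5, 6, 7, 1, 9, 10, 8]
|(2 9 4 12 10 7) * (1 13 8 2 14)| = 10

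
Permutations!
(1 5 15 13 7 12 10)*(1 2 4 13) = (1 5 15)(2 4 13 7 12 10) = [0, 5, 4, 3, 13, 15, 6, 12, 8, 9, 2, 11, 10, 7, 14, 1]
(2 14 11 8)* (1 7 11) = (1 7 11 8 2 14) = [0, 7, 14, 3, 4, 5, 6, 11, 2, 9, 10, 8, 12, 13, 1]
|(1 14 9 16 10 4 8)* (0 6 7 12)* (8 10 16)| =|(16)(0 6 7 12)(1 14 9 8)(4 10)| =4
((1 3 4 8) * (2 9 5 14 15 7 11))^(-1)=(1 8 4 3)(2 11 7 15 14 5 9)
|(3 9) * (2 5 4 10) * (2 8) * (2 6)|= |(2 5 4 10 8 6)(3 9)|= 6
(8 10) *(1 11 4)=(1 11 4)(8 10)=[0, 11, 2, 3, 1, 5, 6, 7, 10, 9, 8, 4]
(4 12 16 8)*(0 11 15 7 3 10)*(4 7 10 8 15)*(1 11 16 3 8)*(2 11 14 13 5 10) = (0 16 15 2 11 4 12 3 1 14 13 5 10)(7 8) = [16, 14, 11, 1, 12, 10, 6, 8, 7, 9, 0, 4, 3, 5, 13, 2, 15]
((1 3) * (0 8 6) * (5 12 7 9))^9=((0 8 6)(1 3)(5 12 7 9))^9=(1 3)(5 12 7 9)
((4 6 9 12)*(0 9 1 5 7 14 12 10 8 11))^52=((0 9 10 8 11)(1 5 7 14 12 4 6))^52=(0 10 11 9 8)(1 14 6 7 4 5 12)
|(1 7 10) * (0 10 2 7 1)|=|(0 10)(2 7)|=2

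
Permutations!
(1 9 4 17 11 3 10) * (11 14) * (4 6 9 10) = (1 10)(3 4 17 14 11)(6 9) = [0, 10, 2, 4, 17, 5, 9, 7, 8, 6, 1, 3, 12, 13, 11, 15, 16, 14]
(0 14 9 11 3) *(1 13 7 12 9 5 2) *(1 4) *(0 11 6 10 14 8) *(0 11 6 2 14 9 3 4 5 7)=(0 8 11 4 1 13)(2 5 14 7 12 3 6 10 9)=[8, 13, 5, 6, 1, 14, 10, 12, 11, 2, 9, 4, 3, 0, 7]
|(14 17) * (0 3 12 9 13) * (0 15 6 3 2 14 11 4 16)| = 42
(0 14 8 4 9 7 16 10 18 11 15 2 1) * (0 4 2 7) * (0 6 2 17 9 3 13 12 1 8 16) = (0 14 16 10 18 11 15 7)(1 4 3 13 12)(2 8 17 9 6) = [14, 4, 8, 13, 3, 5, 2, 0, 17, 6, 18, 15, 1, 12, 16, 7, 10, 9, 11]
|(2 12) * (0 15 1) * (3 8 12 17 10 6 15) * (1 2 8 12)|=5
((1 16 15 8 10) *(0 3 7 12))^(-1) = (0 12 7 3)(1 10 8 15 16)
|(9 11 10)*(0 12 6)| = 3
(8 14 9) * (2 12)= (2 12)(8 14 9)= [0, 1, 12, 3, 4, 5, 6, 7, 14, 8, 10, 11, 2, 13, 9]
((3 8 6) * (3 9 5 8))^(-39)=((5 8 6 9))^(-39)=(5 8 6 9)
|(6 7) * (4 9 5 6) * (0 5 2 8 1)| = 9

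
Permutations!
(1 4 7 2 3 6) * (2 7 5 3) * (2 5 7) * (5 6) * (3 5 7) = (1 4 3 7 2 6) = [0, 4, 6, 7, 3, 5, 1, 2]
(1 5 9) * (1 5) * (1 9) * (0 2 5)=(0 2 5 1 9)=[2, 9, 5, 3, 4, 1, 6, 7, 8, 0]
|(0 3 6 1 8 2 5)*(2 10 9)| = |(0 3 6 1 8 10 9 2 5)| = 9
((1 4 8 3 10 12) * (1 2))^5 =(1 12 3 4 2 10 8)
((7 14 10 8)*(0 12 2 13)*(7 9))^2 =(0 2)(7 10 9 14 8)(12 13)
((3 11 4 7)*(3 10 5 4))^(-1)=(3 11)(4 5 10 7)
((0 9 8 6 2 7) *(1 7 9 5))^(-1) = (0 7 1 5)(2 6 8 9)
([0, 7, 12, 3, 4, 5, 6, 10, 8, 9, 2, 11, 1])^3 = (1 2 7 12 10)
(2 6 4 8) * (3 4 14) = (2 6 14 3 4 8) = [0, 1, 6, 4, 8, 5, 14, 7, 2, 9, 10, 11, 12, 13, 3]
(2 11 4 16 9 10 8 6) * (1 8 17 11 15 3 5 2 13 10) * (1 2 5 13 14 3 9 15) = (1 8 6 14 3 13 10 17 11 4 16 15 9 2) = [0, 8, 1, 13, 16, 5, 14, 7, 6, 2, 17, 4, 12, 10, 3, 9, 15, 11]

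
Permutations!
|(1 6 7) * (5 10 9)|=|(1 6 7)(5 10 9)|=3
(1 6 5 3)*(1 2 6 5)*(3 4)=[0, 5, 6, 2, 3, 4, 1]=(1 5 4 3 2 6)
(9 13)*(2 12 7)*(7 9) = [0, 1, 12, 3, 4, 5, 6, 2, 8, 13, 10, 11, 9, 7] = (2 12 9 13 7)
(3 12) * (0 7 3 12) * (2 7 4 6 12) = (0 4 6 12 2 7 3) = [4, 1, 7, 0, 6, 5, 12, 3, 8, 9, 10, 11, 2]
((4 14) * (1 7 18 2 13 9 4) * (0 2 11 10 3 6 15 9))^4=(0 2 13)(1 10 9 7 3 4 18 6 14 11 15)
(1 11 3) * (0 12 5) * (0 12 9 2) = (0 9 2)(1 11 3)(5 12) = [9, 11, 0, 1, 4, 12, 6, 7, 8, 2, 10, 3, 5]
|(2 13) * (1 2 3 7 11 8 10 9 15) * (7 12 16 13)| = 8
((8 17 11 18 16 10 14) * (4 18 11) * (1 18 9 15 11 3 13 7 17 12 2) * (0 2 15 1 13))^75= ((0 2 13 7 17 4 9 1 18 16 10 14 8 12 15 11 3))^75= (0 1 15 17 14 2 18 11 4 8 13 16 3 9 12 7 10)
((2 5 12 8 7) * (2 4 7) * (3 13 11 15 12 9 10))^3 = (2 10 11 8 9 13 12 5 3 15)(4 7)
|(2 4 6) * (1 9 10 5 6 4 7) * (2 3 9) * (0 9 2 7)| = 14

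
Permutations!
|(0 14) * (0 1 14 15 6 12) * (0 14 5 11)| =|(0 15 6 12 14 1 5 11)| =8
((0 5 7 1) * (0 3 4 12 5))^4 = ((1 3 4 12 5 7))^4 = (1 5 4)(3 7 12)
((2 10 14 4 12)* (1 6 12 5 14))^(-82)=(1 2 6 10 12)(4 14 5)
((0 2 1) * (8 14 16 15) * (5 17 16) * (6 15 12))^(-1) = ((0 2 1)(5 17 16 12 6 15 8 14))^(-1) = (0 1 2)(5 14 8 15 6 12 16 17)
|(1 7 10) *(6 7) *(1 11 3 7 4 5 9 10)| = 9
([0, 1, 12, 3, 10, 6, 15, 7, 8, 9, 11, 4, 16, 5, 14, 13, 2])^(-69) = (16)(5 13 15 6)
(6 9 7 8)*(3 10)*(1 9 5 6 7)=[0, 9, 2, 10, 4, 6, 5, 8, 7, 1, 3]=(1 9)(3 10)(5 6)(7 8)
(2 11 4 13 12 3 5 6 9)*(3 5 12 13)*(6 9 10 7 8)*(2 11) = [0, 1, 2, 12, 3, 9, 10, 8, 6, 11, 7, 4, 5, 13] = (13)(3 12 5 9 11 4)(6 10 7 8)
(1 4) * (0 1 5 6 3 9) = (0 1 4 5 6 3 9) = [1, 4, 2, 9, 5, 6, 3, 7, 8, 0]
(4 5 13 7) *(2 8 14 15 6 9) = (2 8 14 15 6 9)(4 5 13 7) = [0, 1, 8, 3, 5, 13, 9, 4, 14, 2, 10, 11, 12, 7, 15, 6]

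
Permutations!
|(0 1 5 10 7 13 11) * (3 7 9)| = |(0 1 5 10 9 3 7 13 11)| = 9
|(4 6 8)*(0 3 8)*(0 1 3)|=5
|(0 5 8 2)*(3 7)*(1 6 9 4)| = |(0 5 8 2)(1 6 9 4)(3 7)| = 4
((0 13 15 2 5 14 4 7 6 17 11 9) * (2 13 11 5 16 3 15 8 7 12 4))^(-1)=(0 9 11)(2 14 5 17 6 7 8 13 15 3 16)(4 12)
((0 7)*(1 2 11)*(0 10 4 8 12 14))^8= ((0 7 10 4 8 12 14)(1 2 11))^8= (0 7 10 4 8 12 14)(1 11 2)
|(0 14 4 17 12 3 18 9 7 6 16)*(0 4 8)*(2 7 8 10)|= 14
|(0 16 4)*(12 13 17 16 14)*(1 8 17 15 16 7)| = |(0 14 12 13 15 16 4)(1 8 17 7)| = 28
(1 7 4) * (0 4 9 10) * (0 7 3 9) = (0 4 1 3 9 10 7) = [4, 3, 2, 9, 1, 5, 6, 0, 8, 10, 7]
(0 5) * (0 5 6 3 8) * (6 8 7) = [8, 1, 2, 7, 4, 5, 3, 6, 0] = (0 8)(3 7 6)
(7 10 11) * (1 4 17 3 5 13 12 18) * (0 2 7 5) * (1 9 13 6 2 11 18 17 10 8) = (0 11 5 6 2 7 8 1 4 10 18 9 13 12 17 3) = [11, 4, 7, 0, 10, 6, 2, 8, 1, 13, 18, 5, 17, 12, 14, 15, 16, 3, 9]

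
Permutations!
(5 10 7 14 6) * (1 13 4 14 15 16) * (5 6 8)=(1 13 4 14 8 5 10 7 15 16)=[0, 13, 2, 3, 14, 10, 6, 15, 5, 9, 7, 11, 12, 4, 8, 16, 1]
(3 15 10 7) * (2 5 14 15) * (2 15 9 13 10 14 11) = (2 5 11)(3 15 14 9 13 10 7) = [0, 1, 5, 15, 4, 11, 6, 3, 8, 13, 7, 2, 12, 10, 9, 14]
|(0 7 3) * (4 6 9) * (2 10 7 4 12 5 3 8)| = |(0 4 6 9 12 5 3)(2 10 7 8)| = 28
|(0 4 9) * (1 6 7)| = |(0 4 9)(1 6 7)| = 3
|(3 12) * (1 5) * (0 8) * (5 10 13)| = 4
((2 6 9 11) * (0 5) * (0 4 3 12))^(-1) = ((0 5 4 3 12)(2 6 9 11))^(-1) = (0 12 3 4 5)(2 11 9 6)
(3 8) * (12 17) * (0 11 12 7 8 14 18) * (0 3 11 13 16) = (0 13 16)(3 14 18)(7 8 11 12 17) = [13, 1, 2, 14, 4, 5, 6, 8, 11, 9, 10, 12, 17, 16, 18, 15, 0, 7, 3]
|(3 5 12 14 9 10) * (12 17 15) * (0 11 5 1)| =|(0 11 5 17 15 12 14 9 10 3 1)| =11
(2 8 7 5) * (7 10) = (2 8 10 7 5) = [0, 1, 8, 3, 4, 2, 6, 5, 10, 9, 7]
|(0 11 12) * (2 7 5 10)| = |(0 11 12)(2 7 5 10)| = 12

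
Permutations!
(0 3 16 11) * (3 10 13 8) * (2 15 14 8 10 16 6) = (0 16 11)(2 15 14 8 3 6)(10 13) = [16, 1, 15, 6, 4, 5, 2, 7, 3, 9, 13, 0, 12, 10, 8, 14, 11]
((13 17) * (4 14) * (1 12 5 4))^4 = (17)(1 14 4 5 12)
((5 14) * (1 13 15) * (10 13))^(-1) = (1 15 13 10)(5 14)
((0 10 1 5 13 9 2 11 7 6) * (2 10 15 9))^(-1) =(0 6 7 11 2 13 5 1 10 9 15)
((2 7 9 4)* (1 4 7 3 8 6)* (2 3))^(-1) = (1 6 8 3 4)(7 9)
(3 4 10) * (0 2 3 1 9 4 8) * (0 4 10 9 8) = (0 2 3)(1 8 4 9 10) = [2, 8, 3, 0, 9, 5, 6, 7, 4, 10, 1]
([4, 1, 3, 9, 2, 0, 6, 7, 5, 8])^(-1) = (0 5 8 9 3 2 4)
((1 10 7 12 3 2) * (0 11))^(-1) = ((0 11)(1 10 7 12 3 2))^(-1) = (0 11)(1 2 3 12 7 10)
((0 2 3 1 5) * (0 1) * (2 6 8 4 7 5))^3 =((0 6 8 4 7 5 1 2 3))^3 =(0 4 1)(2 6 7)(3 8 5)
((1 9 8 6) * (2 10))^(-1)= ((1 9 8 6)(2 10))^(-1)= (1 6 8 9)(2 10)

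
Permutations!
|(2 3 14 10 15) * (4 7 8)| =15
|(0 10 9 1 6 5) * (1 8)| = 7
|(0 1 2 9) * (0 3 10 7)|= 7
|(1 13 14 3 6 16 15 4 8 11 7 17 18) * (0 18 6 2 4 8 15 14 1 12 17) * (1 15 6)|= 30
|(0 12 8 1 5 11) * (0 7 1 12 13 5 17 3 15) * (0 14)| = 10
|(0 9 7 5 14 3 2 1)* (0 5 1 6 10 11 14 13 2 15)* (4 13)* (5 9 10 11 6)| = |(0 10 6 11 14 3 15)(1 9 7)(2 5 4 13)| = 84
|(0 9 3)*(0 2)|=4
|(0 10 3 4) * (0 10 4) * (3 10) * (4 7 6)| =|(10)(0 7 6 4 3)| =5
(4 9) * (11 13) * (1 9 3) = [0, 9, 2, 1, 3, 5, 6, 7, 8, 4, 10, 13, 12, 11] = (1 9 4 3)(11 13)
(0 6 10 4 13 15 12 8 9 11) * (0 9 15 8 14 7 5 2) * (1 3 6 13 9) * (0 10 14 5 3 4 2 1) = [13, 4, 10, 6, 9, 1, 14, 3, 15, 11, 2, 0, 5, 8, 7, 12] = (0 13 8 15 12 5 1 4 9 11)(2 10)(3 6 14 7)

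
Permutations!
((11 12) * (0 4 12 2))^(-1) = (0 2 11 12 4)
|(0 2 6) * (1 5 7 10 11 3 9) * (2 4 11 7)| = |(0 4 11 3 9 1 5 2 6)(7 10)| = 18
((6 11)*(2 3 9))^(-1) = ((2 3 9)(6 11))^(-1) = (2 9 3)(6 11)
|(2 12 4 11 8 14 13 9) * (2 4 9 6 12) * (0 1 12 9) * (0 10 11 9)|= |(0 1 12 10 11 8 14 13 6)(4 9)|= 18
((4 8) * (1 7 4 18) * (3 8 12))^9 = ((1 7 4 12 3 8 18))^9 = (1 4 3 18 7 12 8)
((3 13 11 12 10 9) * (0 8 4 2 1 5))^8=((0 8 4 2 1 5)(3 13 11 12 10 9))^8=(0 4 1)(2 5 8)(3 11 10)(9 13 12)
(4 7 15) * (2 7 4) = [0, 1, 7, 3, 4, 5, 6, 15, 8, 9, 10, 11, 12, 13, 14, 2] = (2 7 15)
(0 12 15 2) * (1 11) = (0 12 15 2)(1 11) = [12, 11, 0, 3, 4, 5, 6, 7, 8, 9, 10, 1, 15, 13, 14, 2]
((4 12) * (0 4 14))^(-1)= (0 14 12 4)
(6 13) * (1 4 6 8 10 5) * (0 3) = [3, 4, 2, 0, 6, 1, 13, 7, 10, 9, 5, 11, 12, 8] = (0 3)(1 4 6 13 8 10 5)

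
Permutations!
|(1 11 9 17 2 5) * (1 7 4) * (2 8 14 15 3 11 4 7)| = |(1 4)(2 5)(3 11 9 17 8 14 15)| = 14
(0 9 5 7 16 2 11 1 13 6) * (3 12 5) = (0 9 3 12 5 7 16 2 11 1 13 6) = [9, 13, 11, 12, 4, 7, 0, 16, 8, 3, 10, 1, 5, 6, 14, 15, 2]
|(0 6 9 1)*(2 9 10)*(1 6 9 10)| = |(0 9 6 1)(2 10)| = 4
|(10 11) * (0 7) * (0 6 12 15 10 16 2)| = |(0 7 6 12 15 10 11 16 2)| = 9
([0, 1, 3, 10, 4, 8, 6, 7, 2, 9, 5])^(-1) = [0, 1, 8, 2, 4, 10, 6, 7, 5, 9, 3]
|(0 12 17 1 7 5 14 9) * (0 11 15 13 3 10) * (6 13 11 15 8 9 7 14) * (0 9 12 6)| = |(0 6 13 3 10 9 15 11 8 12 17 1 14 7 5)| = 15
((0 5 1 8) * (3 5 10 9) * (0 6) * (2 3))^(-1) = (0 6 8 1 5 3 2 9 10)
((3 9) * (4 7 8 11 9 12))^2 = (3 4 8 9 12 7 11)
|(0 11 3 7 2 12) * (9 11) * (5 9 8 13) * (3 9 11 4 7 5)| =11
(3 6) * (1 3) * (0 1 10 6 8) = (0 1 3 8)(6 10) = [1, 3, 2, 8, 4, 5, 10, 7, 0, 9, 6]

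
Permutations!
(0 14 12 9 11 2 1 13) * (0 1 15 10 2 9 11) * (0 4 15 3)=(0 14 12 11 9 4 15 10 2 3)(1 13)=[14, 13, 3, 0, 15, 5, 6, 7, 8, 4, 2, 9, 11, 1, 12, 10]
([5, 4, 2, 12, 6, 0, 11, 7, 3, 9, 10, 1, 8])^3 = (12)(0 5)(1 11 6 4)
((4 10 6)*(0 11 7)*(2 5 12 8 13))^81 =(2 5 12 8 13)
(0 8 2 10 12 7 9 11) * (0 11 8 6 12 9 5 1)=(0 6 12 7 5 1)(2 10 9 8)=[6, 0, 10, 3, 4, 1, 12, 5, 2, 8, 9, 11, 7]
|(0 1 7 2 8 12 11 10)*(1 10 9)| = 14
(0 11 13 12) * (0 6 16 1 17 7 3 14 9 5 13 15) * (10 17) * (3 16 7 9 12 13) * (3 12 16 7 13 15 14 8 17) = (0 11 14 16 1 10 3 8 17 9 5 12 6 13 15) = [11, 10, 2, 8, 4, 12, 13, 7, 17, 5, 3, 14, 6, 15, 16, 0, 1, 9]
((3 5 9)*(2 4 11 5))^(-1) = ((2 4 11 5 9 3))^(-1) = (2 3 9 5 11 4)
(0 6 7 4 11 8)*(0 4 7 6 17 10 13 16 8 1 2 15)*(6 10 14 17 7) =[7, 2, 15, 3, 11, 5, 10, 6, 4, 9, 13, 1, 12, 16, 17, 0, 8, 14] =(0 7 6 10 13 16 8 4 11 1 2 15)(14 17)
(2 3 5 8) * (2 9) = (2 3 5 8 9) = [0, 1, 3, 5, 4, 8, 6, 7, 9, 2]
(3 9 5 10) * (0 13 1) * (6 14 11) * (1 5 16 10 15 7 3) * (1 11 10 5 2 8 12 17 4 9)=(0 13 2 8 12 17 4 9 16 5 15 7 3 1)(6 14 10 11)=[13, 0, 8, 1, 9, 15, 14, 3, 12, 16, 11, 6, 17, 2, 10, 7, 5, 4]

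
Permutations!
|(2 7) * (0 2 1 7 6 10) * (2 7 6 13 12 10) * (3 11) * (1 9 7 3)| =18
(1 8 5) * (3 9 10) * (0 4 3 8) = (0 4 3 9 10 8 5 1) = [4, 0, 2, 9, 3, 1, 6, 7, 5, 10, 8]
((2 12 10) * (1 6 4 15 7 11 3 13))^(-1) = ((1 6 4 15 7 11 3 13)(2 12 10))^(-1) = (1 13 3 11 7 15 4 6)(2 10 12)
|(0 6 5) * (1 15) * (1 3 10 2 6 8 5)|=6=|(0 8 5)(1 15 3 10 2 6)|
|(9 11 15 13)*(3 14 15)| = |(3 14 15 13 9 11)| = 6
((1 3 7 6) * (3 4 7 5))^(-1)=(1 6 7 4)(3 5)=((1 4 7 6)(3 5))^(-1)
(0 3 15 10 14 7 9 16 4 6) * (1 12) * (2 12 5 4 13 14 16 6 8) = (0 3 15 10 16 13 14 7 9 6)(1 5 4 8 2 12) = [3, 5, 12, 15, 8, 4, 0, 9, 2, 6, 16, 11, 1, 14, 7, 10, 13]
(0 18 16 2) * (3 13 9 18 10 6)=(0 10 6 3 13 9 18 16 2)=[10, 1, 0, 13, 4, 5, 3, 7, 8, 18, 6, 11, 12, 9, 14, 15, 2, 17, 16]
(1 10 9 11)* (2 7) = (1 10 9 11)(2 7) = [0, 10, 7, 3, 4, 5, 6, 2, 8, 11, 9, 1]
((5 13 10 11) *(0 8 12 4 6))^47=(0 12 6 8 4)(5 11 10 13)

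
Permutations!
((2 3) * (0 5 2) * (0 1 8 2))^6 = ((0 5)(1 8 2 3))^6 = (1 2)(3 8)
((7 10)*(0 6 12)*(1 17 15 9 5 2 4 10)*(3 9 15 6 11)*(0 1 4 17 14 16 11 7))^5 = (0 7 4 10)(1 9 12 3 6 11 17 16 2 14 5)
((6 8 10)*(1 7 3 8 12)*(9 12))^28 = (1 10)(3 9)(6 7)(8 12)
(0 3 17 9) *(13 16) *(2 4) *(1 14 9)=(0 3 17 1 14 9)(2 4)(13 16)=[3, 14, 4, 17, 2, 5, 6, 7, 8, 0, 10, 11, 12, 16, 9, 15, 13, 1]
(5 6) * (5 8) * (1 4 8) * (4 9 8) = (1 9 8 5 6) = [0, 9, 2, 3, 4, 6, 1, 7, 5, 8]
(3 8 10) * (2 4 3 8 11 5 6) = (2 4 3 11 5 6)(8 10) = [0, 1, 4, 11, 3, 6, 2, 7, 10, 9, 8, 5]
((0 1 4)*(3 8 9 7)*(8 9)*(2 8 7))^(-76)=(0 4 1)(2 9 3 7 8)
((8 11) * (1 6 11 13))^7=((1 6 11 8 13))^7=(1 11 13 6 8)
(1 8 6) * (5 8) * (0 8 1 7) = (0 8 6 7)(1 5) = [8, 5, 2, 3, 4, 1, 7, 0, 6]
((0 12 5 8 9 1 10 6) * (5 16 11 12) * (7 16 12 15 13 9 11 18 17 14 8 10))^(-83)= ((0 5 10 6)(1 7 16 18 17 14 8 11 15 13 9))^(-83)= (0 5 10 6)(1 14 9 17 13 18 15 16 11 7 8)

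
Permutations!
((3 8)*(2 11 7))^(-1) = (2 7 11)(3 8)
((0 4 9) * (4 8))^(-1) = (0 9 4 8)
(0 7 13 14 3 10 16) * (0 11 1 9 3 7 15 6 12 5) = (0 15 6 12 5)(1 9 3 10 16 11)(7 13 14) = [15, 9, 2, 10, 4, 0, 12, 13, 8, 3, 16, 1, 5, 14, 7, 6, 11]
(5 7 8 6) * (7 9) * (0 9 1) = (0 9 7 8 6 5 1) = [9, 0, 2, 3, 4, 1, 5, 8, 6, 7]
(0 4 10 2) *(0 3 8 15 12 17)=(0 4 10 2 3 8 15 12 17)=[4, 1, 3, 8, 10, 5, 6, 7, 15, 9, 2, 11, 17, 13, 14, 12, 16, 0]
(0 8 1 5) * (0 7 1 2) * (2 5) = [8, 2, 0, 3, 4, 7, 6, 1, 5] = (0 8 5 7 1 2)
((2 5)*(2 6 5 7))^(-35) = (2 7)(5 6)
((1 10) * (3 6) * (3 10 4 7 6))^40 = ((1 4 7 6 10))^40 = (10)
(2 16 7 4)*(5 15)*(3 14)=(2 16 7 4)(3 14)(5 15)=[0, 1, 16, 14, 2, 15, 6, 4, 8, 9, 10, 11, 12, 13, 3, 5, 7]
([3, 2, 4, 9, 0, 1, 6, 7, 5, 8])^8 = [0, 1, 2, 3, 4, 5, 6, 7, 8, 9]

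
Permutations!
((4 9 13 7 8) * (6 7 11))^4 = (4 6 9 7 13 8 11)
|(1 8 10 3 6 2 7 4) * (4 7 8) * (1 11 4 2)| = |(1 2 8 10 3 6)(4 11)| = 6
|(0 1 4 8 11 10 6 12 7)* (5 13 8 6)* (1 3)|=|(0 3 1 4 6 12 7)(5 13 8 11 10)|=35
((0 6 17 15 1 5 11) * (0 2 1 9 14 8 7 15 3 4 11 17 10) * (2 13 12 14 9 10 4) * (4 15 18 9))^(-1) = (0 10 15 6)(1 2 3 17 5)(4 9 18 7 8 14 12 13 11)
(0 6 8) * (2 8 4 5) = [6, 1, 8, 3, 5, 2, 4, 7, 0] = (0 6 4 5 2 8)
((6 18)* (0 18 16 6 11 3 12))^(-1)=(0 12 3 11 18)(6 16)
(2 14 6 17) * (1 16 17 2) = [0, 16, 14, 3, 4, 5, 2, 7, 8, 9, 10, 11, 12, 13, 6, 15, 17, 1] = (1 16 17)(2 14 6)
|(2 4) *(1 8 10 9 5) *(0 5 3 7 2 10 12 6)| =6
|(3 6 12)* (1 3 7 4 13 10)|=|(1 3 6 12 7 4 13 10)|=8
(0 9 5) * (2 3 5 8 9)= (0 2 3 5)(8 9)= [2, 1, 3, 5, 4, 0, 6, 7, 9, 8]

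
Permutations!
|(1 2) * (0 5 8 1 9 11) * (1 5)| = |(0 1 2 9 11)(5 8)| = 10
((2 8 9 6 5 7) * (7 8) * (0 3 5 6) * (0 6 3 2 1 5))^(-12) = (0 9 1)(2 6 5)(3 8 7)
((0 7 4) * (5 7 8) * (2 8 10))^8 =(0 10 2 8 5 7 4)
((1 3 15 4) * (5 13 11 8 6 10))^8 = ((1 3 15 4)(5 13 11 8 6 10))^8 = (15)(5 11 6)(8 10 13)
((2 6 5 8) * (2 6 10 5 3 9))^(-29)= (2 9 3 6 8 5 10)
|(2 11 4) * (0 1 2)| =5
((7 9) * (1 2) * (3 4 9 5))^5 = ((1 2)(3 4 9 7 5))^5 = (9)(1 2)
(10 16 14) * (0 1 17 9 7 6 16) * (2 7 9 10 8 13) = (0 1 17 10)(2 7 6 16 14 8 13) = [1, 17, 7, 3, 4, 5, 16, 6, 13, 9, 0, 11, 12, 2, 8, 15, 14, 10]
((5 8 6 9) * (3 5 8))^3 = (9)(3 5)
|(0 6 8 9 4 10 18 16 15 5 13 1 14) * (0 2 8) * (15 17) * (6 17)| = |(0 17 15 5 13 1 14 2 8 9 4 10 18 16 6)| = 15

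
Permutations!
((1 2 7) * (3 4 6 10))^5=((1 2 7)(3 4 6 10))^5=(1 7 2)(3 4 6 10)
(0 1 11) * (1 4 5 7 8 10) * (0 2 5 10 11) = (0 4 10 1)(2 5 7 8 11) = [4, 0, 5, 3, 10, 7, 6, 8, 11, 9, 1, 2]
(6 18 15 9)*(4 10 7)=(4 10 7)(6 18 15 9)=[0, 1, 2, 3, 10, 5, 18, 4, 8, 6, 7, 11, 12, 13, 14, 9, 16, 17, 15]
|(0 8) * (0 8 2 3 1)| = 4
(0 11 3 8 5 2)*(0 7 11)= (2 7 11 3 8 5)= [0, 1, 7, 8, 4, 2, 6, 11, 5, 9, 10, 3]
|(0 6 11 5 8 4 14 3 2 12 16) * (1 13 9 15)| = 44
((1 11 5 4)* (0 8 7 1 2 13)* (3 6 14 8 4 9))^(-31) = ((0 4 2 13)(1 11 5 9 3 6 14 8 7))^(-31) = (0 4 2 13)(1 6 11 14 5 8 9 7 3)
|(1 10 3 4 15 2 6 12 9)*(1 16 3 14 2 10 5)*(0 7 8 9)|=26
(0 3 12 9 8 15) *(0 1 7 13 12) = (0 3)(1 7 13 12 9 8 15) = [3, 7, 2, 0, 4, 5, 6, 13, 15, 8, 10, 11, 9, 12, 14, 1]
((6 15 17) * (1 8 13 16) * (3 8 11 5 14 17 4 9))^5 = ((1 11 5 14 17 6 15 4 9 3 8 13 16))^5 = (1 6 8 5 4 16 17 3 11 15 13 14 9)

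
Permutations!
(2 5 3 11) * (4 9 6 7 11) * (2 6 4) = [0, 1, 5, 2, 9, 3, 7, 11, 8, 4, 10, 6] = (2 5 3)(4 9)(6 7 11)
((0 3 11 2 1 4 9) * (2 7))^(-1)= (0 9 4 1 2 7 11 3)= ((0 3 11 7 2 1 4 9))^(-1)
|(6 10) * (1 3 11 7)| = |(1 3 11 7)(6 10)| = 4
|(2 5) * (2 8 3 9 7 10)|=|(2 5 8 3 9 7 10)|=7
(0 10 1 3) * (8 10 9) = (0 9 8 10 1 3) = [9, 3, 2, 0, 4, 5, 6, 7, 10, 8, 1]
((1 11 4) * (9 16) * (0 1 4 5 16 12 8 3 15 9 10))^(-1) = (0 10 16 5 11 1)(3 8 12 9 15)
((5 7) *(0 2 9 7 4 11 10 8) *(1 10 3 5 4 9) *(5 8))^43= ((0 2 1 10 5 9 7 4 11 3 8))^43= (0 8 3 11 4 7 9 5 10 1 2)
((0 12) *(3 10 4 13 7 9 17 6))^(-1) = ((0 12)(3 10 4 13 7 9 17 6))^(-1) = (0 12)(3 6 17 9 7 13 4 10)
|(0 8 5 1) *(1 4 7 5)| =|(0 8 1)(4 7 5)| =3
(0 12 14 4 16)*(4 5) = (0 12 14 5 4 16) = [12, 1, 2, 3, 16, 4, 6, 7, 8, 9, 10, 11, 14, 13, 5, 15, 0]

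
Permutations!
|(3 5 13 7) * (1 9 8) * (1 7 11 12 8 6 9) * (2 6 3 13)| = |(2 6 9 3 5)(7 13 11 12 8)| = 5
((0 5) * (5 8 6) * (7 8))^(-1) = (0 5 6 8 7)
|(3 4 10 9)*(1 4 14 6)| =7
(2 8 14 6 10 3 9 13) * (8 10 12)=(2 10 3 9 13)(6 12 8 14)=[0, 1, 10, 9, 4, 5, 12, 7, 14, 13, 3, 11, 8, 2, 6]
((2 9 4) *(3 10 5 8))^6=(3 5)(8 10)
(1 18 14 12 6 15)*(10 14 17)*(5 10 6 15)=[0, 18, 2, 3, 4, 10, 5, 7, 8, 9, 14, 11, 15, 13, 12, 1, 16, 6, 17]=(1 18 17 6 5 10 14 12 15)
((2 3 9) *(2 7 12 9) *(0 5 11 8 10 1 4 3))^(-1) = (0 2 3 4 1 10 8 11 5)(7 9 12) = ((0 5 11 8 10 1 4 3 2)(7 12 9))^(-1)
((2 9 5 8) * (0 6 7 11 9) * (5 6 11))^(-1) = ((0 11 9 6 7 5 8 2))^(-1) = (0 2 8 5 7 6 9 11)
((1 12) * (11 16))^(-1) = ((1 12)(11 16))^(-1) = (1 12)(11 16)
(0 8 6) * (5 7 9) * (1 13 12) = [8, 13, 2, 3, 4, 7, 0, 9, 6, 5, 10, 11, 1, 12] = (0 8 6)(1 13 12)(5 7 9)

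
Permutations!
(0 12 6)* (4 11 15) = [12, 1, 2, 3, 11, 5, 0, 7, 8, 9, 10, 15, 6, 13, 14, 4] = (0 12 6)(4 11 15)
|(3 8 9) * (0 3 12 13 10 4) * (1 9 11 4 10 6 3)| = 10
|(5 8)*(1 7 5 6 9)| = |(1 7 5 8 6 9)| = 6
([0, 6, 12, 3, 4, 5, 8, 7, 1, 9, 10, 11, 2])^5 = (1 8 6)(2 12)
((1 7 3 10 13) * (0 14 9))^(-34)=(0 9 14)(1 7 3 10 13)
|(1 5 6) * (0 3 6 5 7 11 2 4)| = 8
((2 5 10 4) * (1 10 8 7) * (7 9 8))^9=(1 2)(4 7)(5 10)(8 9)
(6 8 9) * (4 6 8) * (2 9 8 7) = (2 9 7)(4 6) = [0, 1, 9, 3, 6, 5, 4, 2, 8, 7]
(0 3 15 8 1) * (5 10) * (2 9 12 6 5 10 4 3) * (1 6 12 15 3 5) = [2, 0, 9, 3, 5, 4, 1, 7, 6, 15, 10, 11, 12, 13, 14, 8] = (0 2 9 15 8 6 1)(4 5)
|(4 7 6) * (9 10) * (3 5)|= |(3 5)(4 7 6)(9 10)|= 6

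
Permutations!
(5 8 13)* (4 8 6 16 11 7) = (4 8 13 5 6 16 11 7) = [0, 1, 2, 3, 8, 6, 16, 4, 13, 9, 10, 7, 12, 5, 14, 15, 11]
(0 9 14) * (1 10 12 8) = (0 9 14)(1 10 12 8) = [9, 10, 2, 3, 4, 5, 6, 7, 1, 14, 12, 11, 8, 13, 0]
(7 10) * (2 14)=(2 14)(7 10)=[0, 1, 14, 3, 4, 5, 6, 10, 8, 9, 7, 11, 12, 13, 2]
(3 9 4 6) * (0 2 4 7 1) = [2, 0, 4, 9, 6, 5, 3, 1, 8, 7] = (0 2 4 6 3 9 7 1)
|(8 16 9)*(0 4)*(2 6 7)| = 6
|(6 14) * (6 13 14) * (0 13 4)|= |(0 13 14 4)|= 4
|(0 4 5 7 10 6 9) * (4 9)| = |(0 9)(4 5 7 10 6)| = 10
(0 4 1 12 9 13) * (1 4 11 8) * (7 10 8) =(0 11 7 10 8 1 12 9 13) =[11, 12, 2, 3, 4, 5, 6, 10, 1, 13, 8, 7, 9, 0]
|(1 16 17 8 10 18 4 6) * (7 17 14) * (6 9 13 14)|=|(1 16 6)(4 9 13 14 7 17 8 10 18)|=9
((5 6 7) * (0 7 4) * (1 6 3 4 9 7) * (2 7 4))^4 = (0 4 9 6 1)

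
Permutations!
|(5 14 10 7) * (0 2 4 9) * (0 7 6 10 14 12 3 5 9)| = 6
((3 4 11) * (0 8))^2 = ((0 8)(3 4 11))^2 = (3 11 4)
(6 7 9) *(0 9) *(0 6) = [9, 1, 2, 3, 4, 5, 7, 6, 8, 0] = (0 9)(6 7)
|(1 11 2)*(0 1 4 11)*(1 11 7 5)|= 7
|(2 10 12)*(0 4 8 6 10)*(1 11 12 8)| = 6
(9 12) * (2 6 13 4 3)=(2 6 13 4 3)(9 12)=[0, 1, 6, 2, 3, 5, 13, 7, 8, 12, 10, 11, 9, 4]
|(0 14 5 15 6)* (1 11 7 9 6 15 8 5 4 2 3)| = 10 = |(15)(0 14 4 2 3 1 11 7 9 6)(5 8)|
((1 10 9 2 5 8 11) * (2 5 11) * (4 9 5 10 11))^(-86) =((1 11)(2 4 9 10 5 8))^(-86) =(11)(2 5 9)(4 8 10)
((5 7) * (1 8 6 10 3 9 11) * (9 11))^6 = ((1 8 6 10 3 11)(5 7))^6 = (11)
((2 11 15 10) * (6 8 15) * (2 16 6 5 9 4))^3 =(2 9 11 4 5)(6 10 8 16 15)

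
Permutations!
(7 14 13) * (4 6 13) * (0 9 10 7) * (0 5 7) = (0 9 10)(4 6 13 5 7 14) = [9, 1, 2, 3, 6, 7, 13, 14, 8, 10, 0, 11, 12, 5, 4]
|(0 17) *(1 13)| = 2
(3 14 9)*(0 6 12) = (0 6 12)(3 14 9) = [6, 1, 2, 14, 4, 5, 12, 7, 8, 3, 10, 11, 0, 13, 9]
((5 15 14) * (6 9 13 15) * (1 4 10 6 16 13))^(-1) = (1 9 6 10 4)(5 14 15 13 16)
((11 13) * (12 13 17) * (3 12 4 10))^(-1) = ((3 12 13 11 17 4 10))^(-1) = (3 10 4 17 11 13 12)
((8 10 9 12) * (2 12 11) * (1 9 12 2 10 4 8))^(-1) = ((1 9 11 10 12)(4 8))^(-1) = (1 12 10 11 9)(4 8)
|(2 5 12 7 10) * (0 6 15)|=15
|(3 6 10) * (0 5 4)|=3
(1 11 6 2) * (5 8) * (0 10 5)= (0 10 5 8)(1 11 6 2)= [10, 11, 1, 3, 4, 8, 2, 7, 0, 9, 5, 6]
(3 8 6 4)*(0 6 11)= (0 6 4 3 8 11)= [6, 1, 2, 8, 3, 5, 4, 7, 11, 9, 10, 0]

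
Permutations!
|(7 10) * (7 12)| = 3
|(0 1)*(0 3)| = |(0 1 3)| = 3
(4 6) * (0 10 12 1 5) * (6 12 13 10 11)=(0 11 6 4 12 1 5)(10 13)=[11, 5, 2, 3, 12, 0, 4, 7, 8, 9, 13, 6, 1, 10]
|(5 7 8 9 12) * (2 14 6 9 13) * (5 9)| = |(2 14 6 5 7 8 13)(9 12)| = 14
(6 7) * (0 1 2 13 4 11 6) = (0 1 2 13 4 11 6 7) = [1, 2, 13, 3, 11, 5, 7, 0, 8, 9, 10, 6, 12, 4]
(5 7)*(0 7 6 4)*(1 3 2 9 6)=[7, 3, 9, 2, 0, 1, 4, 5, 8, 6]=(0 7 5 1 3 2 9 6 4)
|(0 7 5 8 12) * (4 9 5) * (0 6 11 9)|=|(0 7 4)(5 8 12 6 11 9)|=6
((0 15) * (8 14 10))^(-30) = ((0 15)(8 14 10))^(-30) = (15)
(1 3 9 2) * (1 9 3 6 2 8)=(1 6 2 9 8)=[0, 6, 9, 3, 4, 5, 2, 7, 1, 8]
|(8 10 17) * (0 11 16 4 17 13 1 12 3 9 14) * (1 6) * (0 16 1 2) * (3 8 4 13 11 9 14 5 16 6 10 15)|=30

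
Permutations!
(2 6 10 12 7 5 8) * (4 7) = (2 6 10 12 4 7 5 8) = [0, 1, 6, 3, 7, 8, 10, 5, 2, 9, 12, 11, 4]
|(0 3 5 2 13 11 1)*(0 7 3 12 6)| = 21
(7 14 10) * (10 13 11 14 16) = (7 16 10)(11 14 13) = [0, 1, 2, 3, 4, 5, 6, 16, 8, 9, 7, 14, 12, 11, 13, 15, 10]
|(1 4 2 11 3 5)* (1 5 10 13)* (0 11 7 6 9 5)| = |(0 11 3 10 13 1 4 2 7 6 9 5)| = 12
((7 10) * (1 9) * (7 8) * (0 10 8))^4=((0 10)(1 9)(7 8))^4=(10)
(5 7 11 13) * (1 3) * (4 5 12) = [0, 3, 2, 1, 5, 7, 6, 11, 8, 9, 10, 13, 4, 12] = (1 3)(4 5 7 11 13 12)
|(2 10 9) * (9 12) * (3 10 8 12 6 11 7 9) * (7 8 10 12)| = 14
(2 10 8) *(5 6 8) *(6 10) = (2 6 8)(5 10) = [0, 1, 6, 3, 4, 10, 8, 7, 2, 9, 5]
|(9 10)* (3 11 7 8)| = 4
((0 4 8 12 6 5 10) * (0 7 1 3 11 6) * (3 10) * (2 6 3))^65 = ((0 4 8 12)(1 10 7)(2 6 5)(3 11))^65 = (0 4 8 12)(1 7 10)(2 5 6)(3 11)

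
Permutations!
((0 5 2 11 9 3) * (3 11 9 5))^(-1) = (0 3)(2 5 11 9)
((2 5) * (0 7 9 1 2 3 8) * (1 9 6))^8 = ((9)(0 7 6 1 2 5 3 8))^8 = (9)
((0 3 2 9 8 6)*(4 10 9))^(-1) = (0 6 8 9 10 4 2 3)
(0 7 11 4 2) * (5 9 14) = (0 7 11 4 2)(5 9 14) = [7, 1, 0, 3, 2, 9, 6, 11, 8, 14, 10, 4, 12, 13, 5]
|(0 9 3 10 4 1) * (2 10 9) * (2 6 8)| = 14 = |(0 6 8 2 10 4 1)(3 9)|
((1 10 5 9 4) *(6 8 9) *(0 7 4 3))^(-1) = ((0 7 4 1 10 5 6 8 9 3))^(-1) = (0 3 9 8 6 5 10 1 4 7)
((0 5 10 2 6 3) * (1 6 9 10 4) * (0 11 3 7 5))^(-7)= (1 5 6 4 7)(2 10 9)(3 11)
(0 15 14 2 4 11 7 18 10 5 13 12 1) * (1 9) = [15, 0, 4, 3, 11, 13, 6, 18, 8, 1, 5, 7, 9, 12, 2, 14, 16, 17, 10] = (0 15 14 2 4 11 7 18 10 5 13 12 9 1)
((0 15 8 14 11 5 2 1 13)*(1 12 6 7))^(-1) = ((0 15 8 14 11 5 2 12 6 7 1 13))^(-1) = (0 13 1 7 6 12 2 5 11 14 8 15)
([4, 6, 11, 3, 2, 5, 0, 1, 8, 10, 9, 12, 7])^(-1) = [6, 7, 4, 3, 0, 5, 1, 12, 8, 10, 9, 2, 11]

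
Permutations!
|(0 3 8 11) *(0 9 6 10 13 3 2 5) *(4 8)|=|(0 2 5)(3 4 8 11 9 6 10 13)|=24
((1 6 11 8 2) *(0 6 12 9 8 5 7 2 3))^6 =((0 6 11 5 7 2 1 12 9 8 3))^6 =(0 1 6 12 11 9 5 8 7 3 2)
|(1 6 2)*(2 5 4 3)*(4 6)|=4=|(1 4 3 2)(5 6)|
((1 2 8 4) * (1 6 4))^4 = (1 2 8)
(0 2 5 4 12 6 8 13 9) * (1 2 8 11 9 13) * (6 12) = (13)(0 8 1 2 5 4 6 11 9) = [8, 2, 5, 3, 6, 4, 11, 7, 1, 0, 10, 9, 12, 13]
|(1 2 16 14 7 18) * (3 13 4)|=|(1 2 16 14 7 18)(3 13 4)|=6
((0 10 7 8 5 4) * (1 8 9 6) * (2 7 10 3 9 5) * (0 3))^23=(10)(1 4 8 3 2 9 7 6 5)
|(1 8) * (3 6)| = |(1 8)(3 6)| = 2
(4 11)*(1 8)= (1 8)(4 11)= [0, 8, 2, 3, 11, 5, 6, 7, 1, 9, 10, 4]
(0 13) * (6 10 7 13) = (0 6 10 7 13) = [6, 1, 2, 3, 4, 5, 10, 13, 8, 9, 7, 11, 12, 0]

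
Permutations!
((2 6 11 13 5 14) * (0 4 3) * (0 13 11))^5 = (0 14 3 6 5 4 2 13) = ((0 4 3 13 5 14 2 6))^5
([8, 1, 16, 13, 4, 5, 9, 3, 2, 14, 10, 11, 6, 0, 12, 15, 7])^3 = [16, 1, 3, 8, 4, 5, 12, 0, 7, 6, 10, 11, 14, 2, 9, 15, 13]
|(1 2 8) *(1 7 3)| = 5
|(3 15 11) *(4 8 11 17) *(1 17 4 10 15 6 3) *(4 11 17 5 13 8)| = |(1 5 13 8 17 10 15 11)(3 6)| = 8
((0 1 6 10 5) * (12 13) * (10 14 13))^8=(14)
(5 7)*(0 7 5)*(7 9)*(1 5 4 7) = (0 9 1 5 4 7) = [9, 5, 2, 3, 7, 4, 6, 0, 8, 1]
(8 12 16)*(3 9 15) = (3 9 15)(8 12 16) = [0, 1, 2, 9, 4, 5, 6, 7, 12, 15, 10, 11, 16, 13, 14, 3, 8]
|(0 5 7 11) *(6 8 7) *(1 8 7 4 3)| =|(0 5 6 7 11)(1 8 4 3)| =20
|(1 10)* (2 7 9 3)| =4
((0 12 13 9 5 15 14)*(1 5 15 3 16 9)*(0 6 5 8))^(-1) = (0 8 1 13 12)(3 5 6 14 15 9 16)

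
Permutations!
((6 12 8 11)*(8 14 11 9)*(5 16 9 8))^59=((5 16 9)(6 12 14 11))^59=(5 9 16)(6 11 14 12)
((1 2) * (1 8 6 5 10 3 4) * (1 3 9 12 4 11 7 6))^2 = (1 8 2)(3 7 5 9 4 11 6 10 12)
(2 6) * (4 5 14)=(2 6)(4 5 14)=[0, 1, 6, 3, 5, 14, 2, 7, 8, 9, 10, 11, 12, 13, 4]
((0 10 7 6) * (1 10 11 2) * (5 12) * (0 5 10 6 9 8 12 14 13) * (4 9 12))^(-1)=((0 11 2 1 6 5 14 13)(4 9 8)(7 12 10))^(-1)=(0 13 14 5 6 1 2 11)(4 8 9)(7 10 12)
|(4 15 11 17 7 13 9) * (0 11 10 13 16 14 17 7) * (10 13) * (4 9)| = 6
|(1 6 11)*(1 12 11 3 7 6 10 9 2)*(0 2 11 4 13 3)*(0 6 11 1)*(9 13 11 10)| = |(0 2)(1 9)(3 7 10 13)(4 11 12)| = 12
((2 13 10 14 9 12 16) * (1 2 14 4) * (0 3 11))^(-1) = ((0 3 11)(1 2 13 10 4)(9 12 16 14))^(-1) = (0 11 3)(1 4 10 13 2)(9 14 16 12)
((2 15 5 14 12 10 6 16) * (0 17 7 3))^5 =(0 17 7 3)(2 10 5 16 12 15 6 14) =((0 17 7 3)(2 15 5 14 12 10 6 16))^5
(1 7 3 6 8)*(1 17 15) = (1 7 3 6 8 17 15) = [0, 7, 2, 6, 4, 5, 8, 3, 17, 9, 10, 11, 12, 13, 14, 1, 16, 15]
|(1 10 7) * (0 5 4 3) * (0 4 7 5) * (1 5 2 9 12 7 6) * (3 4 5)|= 9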